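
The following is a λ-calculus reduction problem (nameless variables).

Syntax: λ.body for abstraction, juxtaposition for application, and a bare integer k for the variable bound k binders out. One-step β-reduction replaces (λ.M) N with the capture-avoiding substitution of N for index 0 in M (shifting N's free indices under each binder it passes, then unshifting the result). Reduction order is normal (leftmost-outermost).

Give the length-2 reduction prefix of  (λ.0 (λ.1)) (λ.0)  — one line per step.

Answer: after 2 steps: λ.λ.0

Reduction:
  start: (λ.0 (λ.1)) (λ.0)
  step 1: (λ.0) (λ.λ.0)
  step 2: λ.λ.0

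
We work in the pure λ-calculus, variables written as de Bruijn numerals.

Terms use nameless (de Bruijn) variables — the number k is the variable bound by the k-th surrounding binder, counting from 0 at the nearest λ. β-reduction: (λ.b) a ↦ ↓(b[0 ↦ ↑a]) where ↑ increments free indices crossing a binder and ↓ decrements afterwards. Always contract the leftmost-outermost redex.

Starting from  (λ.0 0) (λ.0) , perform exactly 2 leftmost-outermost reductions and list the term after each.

  start: (λ.0 0) (λ.0)
  [1] (λ.0) (λ.0)
  [2] λ.0

Answer: after 2 steps: λ.0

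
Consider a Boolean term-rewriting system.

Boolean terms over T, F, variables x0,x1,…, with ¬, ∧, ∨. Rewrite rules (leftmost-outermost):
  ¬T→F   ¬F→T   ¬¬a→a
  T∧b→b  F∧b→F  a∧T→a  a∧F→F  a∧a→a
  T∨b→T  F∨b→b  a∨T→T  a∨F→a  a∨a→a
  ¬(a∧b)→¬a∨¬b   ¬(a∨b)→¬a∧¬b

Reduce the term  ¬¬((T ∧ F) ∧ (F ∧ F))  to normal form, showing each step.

  start: ¬¬((T ∧ F) ∧ (F ∧ F))
  →1  (T ∧ F) ∧ (F ∧ F)
  →2  F ∧ (F ∧ F)
  →3  F

Answer: normal form = F  (in 3 steps)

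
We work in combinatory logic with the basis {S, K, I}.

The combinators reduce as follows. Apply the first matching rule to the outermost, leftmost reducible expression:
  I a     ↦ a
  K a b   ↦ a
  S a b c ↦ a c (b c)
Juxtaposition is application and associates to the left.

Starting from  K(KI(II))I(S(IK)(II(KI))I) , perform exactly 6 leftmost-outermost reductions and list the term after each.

Answer: after 6 steps: I

Working:
  start: K(KI(II))I(S(IK)(II(KI))I)
  step 1: KI(II)(S(IK)(II(KI))I)
  step 2: I(S(IK)(II(KI))I)
  step 3: S(IK)(II(KI))I
  step 4: IKI(II(KI)I)
  step 5: KI(II(KI)I)
  step 6: I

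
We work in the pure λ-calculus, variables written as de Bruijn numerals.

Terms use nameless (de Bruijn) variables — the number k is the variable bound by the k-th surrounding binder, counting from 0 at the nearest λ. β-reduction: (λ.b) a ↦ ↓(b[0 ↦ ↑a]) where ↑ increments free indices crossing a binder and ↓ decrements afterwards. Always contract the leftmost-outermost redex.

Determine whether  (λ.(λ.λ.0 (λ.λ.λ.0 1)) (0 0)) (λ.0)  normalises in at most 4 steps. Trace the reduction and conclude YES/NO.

  start: (λ.(λ.λ.0 (λ.λ.λ.0 1)) (0 0)) (λ.0)
  step 1: (λ.λ.0 (λ.λ.λ.0 1)) ((λ.0) (λ.0))
  step 2: λ.0 (λ.λ.λ.0 1)

Answer: YES — reaches normal form λ.0 (λ.λ.λ.0 1) in 2 ≤ 4 steps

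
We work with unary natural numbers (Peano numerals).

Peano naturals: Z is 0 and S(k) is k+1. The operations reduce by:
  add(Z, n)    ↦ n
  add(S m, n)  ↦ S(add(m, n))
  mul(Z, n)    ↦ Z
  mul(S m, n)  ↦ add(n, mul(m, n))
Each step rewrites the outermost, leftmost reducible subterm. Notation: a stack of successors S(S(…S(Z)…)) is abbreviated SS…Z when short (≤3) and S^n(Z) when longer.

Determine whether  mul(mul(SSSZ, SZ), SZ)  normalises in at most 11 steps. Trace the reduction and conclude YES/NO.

Answer: NO — after 11 steps the term is S(S(mul(add(Z, mul(SZ, SZ)), SZ))), not yet normal

Reduction:
  start: mul(mul(SSSZ, SZ), SZ)
  step 1: mul(add(SZ, mul(SSZ, SZ)), SZ)
  step 2: mul(S(add(Z, mul(SSZ, SZ))), SZ)
  step 3: add(SZ, mul(add(Z, mul(SSZ, SZ)), SZ))
  step 4: S(add(Z, mul(add(Z, mul(SSZ, SZ)), SZ)))
  step 5: S(mul(add(Z, mul(SSZ, SZ)), SZ))
  step 6: S(mul(mul(SSZ, SZ), SZ))
  step 7: S(mul(add(SZ, mul(SZ, SZ)), SZ))
  step 8: S(mul(S(add(Z, mul(SZ, SZ))), SZ))
  step 9: S(add(SZ, mul(add(Z, mul(SZ, SZ)), SZ)))
  step 10: S(S(add(Z, mul(add(Z, mul(SZ, SZ)), SZ))))
  step 11: S(S(mul(add(Z, mul(SZ, SZ)), SZ)))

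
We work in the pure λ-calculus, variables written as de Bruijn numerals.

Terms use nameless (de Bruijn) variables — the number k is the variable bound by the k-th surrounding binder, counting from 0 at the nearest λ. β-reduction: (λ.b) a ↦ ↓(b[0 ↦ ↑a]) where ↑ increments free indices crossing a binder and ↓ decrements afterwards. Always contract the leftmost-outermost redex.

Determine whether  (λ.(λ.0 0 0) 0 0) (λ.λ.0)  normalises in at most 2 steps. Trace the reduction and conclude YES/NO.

  start: (λ.(λ.0 0 0) 0 0) (λ.λ.0)
  →1  (λ.0 0 0) (λ.λ.0) (λ.λ.0)
  →2  (λ.λ.0) (λ.λ.0) (λ.λ.0) (λ.λ.0)

Answer: NO — after 2 steps the term is (λ.λ.0) (λ.λ.0) (λ.λ.0) (λ.λ.0), not yet normal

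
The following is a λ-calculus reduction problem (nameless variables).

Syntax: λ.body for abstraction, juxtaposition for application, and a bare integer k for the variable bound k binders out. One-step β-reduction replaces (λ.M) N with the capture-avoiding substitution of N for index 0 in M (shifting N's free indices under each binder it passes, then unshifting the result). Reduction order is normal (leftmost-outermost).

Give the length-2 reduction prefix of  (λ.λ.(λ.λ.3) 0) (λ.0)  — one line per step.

  start: (λ.λ.(λ.λ.3) 0) (λ.0)
  [1] λ.(λ.λ.λ.0) 0
  [2] λ.λ.λ.0

Answer: after 2 steps: λ.λ.λ.0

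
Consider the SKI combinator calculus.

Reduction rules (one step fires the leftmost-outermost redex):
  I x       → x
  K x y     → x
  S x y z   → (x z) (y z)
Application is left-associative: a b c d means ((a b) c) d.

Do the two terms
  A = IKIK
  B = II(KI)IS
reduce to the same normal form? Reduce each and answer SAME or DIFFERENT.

Answer: DIFFERENT — A ⇓ I, B ⇓ S

Reduction:
Term A:
  start: IKIK
  [1] KIK
  [2] I

Term B:
  start: II(KI)IS
  [1] I(KI)IS
  [2] KIIS
  [3] IS
  [4] S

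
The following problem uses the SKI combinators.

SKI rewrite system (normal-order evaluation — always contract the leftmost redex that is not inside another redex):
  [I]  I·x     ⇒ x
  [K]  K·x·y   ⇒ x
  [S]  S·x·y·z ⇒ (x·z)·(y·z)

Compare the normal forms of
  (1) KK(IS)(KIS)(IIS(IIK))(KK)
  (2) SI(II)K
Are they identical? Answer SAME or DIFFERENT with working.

Answer: SAME — A ⇓ KK, B ⇓ KK

Derivation:
Term A:
  start: KK(IS)(KIS)(IIS(IIK))(KK)
  →1  K(KIS)(IIS(IIK))(KK)
  →2  KIS(KK)
  →3  I(KK)
  →4  KK

Term B:
  start: SI(II)K
  →1  IK(IIK)
  →2  K(IIK)
  →3  K(IK)
  →4  KK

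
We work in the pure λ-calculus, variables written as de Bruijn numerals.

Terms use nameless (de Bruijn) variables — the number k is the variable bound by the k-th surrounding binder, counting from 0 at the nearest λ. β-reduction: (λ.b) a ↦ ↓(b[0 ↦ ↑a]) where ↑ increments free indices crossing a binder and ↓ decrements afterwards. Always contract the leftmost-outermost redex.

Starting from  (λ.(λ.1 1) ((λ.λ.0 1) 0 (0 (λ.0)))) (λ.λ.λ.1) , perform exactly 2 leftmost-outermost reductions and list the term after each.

  start: (λ.(λ.1 1) ((λ.λ.0 1) 0 (0 (λ.0)))) (λ.λ.λ.1)
  [1] (λ.(λ.λ.λ.1) (λ.λ.λ.1)) ((λ.λ.0 1) (λ.λ.λ.1) ((λ.λ.λ.1) (λ.0)))
  [2] (λ.λ.λ.1) (λ.λ.λ.1)

Answer: after 2 steps: (λ.λ.λ.1) (λ.λ.λ.1)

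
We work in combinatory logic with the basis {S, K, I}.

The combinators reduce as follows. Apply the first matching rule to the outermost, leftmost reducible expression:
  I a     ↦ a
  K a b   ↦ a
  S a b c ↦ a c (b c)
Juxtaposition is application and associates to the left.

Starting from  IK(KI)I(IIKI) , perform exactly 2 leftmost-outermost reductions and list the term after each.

  start: IK(KI)I(IIKI)
  [1] K(KI)I(IIKI)
  [2] KI(IIKI)

Answer: after 2 steps: KI(IIKI)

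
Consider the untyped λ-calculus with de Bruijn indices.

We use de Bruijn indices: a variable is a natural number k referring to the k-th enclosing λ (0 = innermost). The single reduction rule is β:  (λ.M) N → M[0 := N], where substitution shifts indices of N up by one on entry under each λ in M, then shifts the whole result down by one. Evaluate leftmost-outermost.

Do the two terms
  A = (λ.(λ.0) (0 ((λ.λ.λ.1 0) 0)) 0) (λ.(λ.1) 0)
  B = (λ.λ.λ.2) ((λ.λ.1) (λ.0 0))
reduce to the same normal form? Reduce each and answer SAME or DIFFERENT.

Term A:
  start: (λ.(λ.0) (0 ((λ.λ.λ.1 0) 0)) 0) (λ.(λ.1) 0)
  →1  (λ.0) ((λ.(λ.1) 0) ((λ.λ.λ.1 0) (λ.(λ.1) 0))) (λ.(λ.1) 0)
  →2  (λ.(λ.1) 0) ((λ.λ.λ.1 0) (λ.(λ.1) 0)) (λ.(λ.1) 0)
  →3  (λ.(λ.λ.λ.1 0) (λ.(λ.1) 0)) ((λ.λ.λ.1 0) (λ.(λ.1) 0)) (λ.(λ.1) 0)
  →4  (λ.λ.λ.1 0) (λ.(λ.1) 0) (λ.(λ.1) 0)
  →5  (λ.λ.1 0) (λ.(λ.1) 0)
  →6  λ.(λ.(λ.1) 0) 0
  →7  λ.(λ.1) 0
  →8  λ.0

Term B:
  start: (λ.λ.λ.2) ((λ.λ.1) (λ.0 0))
  →1  λ.λ.(λ.λ.1) (λ.0 0)
  →2  λ.λ.λ.λ.0 0

Answer: DIFFERENT — A ⇓ λ.0, B ⇓ λ.λ.λ.λ.0 0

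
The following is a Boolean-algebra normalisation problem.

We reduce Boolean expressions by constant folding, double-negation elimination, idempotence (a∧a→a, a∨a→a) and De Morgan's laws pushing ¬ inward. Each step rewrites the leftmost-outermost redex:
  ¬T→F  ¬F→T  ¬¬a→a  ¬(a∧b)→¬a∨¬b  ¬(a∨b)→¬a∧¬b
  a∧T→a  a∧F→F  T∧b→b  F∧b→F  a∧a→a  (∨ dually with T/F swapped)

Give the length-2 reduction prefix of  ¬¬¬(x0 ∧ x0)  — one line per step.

  start: ¬¬¬(x0 ∧ x0)
  step 1: ¬(x0 ∧ x0)
  step 2: ¬x0 ∨ ¬x0

Answer: after 2 steps: ¬x0 ∨ ¬x0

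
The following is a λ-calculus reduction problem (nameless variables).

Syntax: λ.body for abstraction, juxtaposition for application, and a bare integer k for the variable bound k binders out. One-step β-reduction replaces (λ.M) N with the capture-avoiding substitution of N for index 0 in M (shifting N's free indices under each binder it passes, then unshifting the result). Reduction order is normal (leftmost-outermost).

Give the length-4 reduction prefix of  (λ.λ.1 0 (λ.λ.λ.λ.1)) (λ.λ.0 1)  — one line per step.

Answer: after 4 steps: λ.λ.λ.λ.1

Derivation:
  start: (λ.λ.1 0 (λ.λ.λ.λ.1)) (λ.λ.0 1)
  →1  λ.(λ.λ.0 1) 0 (λ.λ.λ.λ.1)
  →2  λ.(λ.0 1) (λ.λ.λ.λ.1)
  →3  λ.(λ.λ.λ.λ.1) 0
  →4  λ.λ.λ.λ.1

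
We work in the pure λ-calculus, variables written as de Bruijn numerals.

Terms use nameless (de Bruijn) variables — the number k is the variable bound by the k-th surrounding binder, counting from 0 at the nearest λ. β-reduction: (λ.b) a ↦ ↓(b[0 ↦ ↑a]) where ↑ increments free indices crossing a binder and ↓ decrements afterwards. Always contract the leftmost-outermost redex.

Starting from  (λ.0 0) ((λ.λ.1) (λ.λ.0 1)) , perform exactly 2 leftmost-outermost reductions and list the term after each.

Answer: after 2 steps: (λ.λ.λ.0 1) ((λ.λ.1) (λ.λ.0 1))

Reduction:
  start: (λ.0 0) ((λ.λ.1) (λ.λ.0 1))
  →1  (λ.λ.1) (λ.λ.0 1) ((λ.λ.1) (λ.λ.0 1))
  →2  (λ.λ.λ.0 1) ((λ.λ.1) (λ.λ.0 1))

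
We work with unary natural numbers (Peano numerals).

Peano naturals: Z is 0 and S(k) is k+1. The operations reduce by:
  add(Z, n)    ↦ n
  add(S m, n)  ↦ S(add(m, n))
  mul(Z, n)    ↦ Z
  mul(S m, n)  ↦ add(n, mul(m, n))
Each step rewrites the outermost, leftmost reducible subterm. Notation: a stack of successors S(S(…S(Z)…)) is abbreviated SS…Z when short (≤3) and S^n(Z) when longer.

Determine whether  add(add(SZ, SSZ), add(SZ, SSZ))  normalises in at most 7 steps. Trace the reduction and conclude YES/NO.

Answer: NO — after 7 steps the term is S(S(S(S(add(Z, SSZ))))), not yet normal

Working:
  start: add(add(SZ, SSZ), add(SZ, SSZ))
  →1  add(S(add(Z, SSZ)), add(SZ, SSZ))
  →2  S(add(add(Z, SSZ), add(SZ, SSZ)))
  →3  S(add(SSZ, add(SZ, SSZ)))
  →4  S(S(add(SZ, add(SZ, SSZ))))
  →5  S(S(S(add(Z, add(SZ, SSZ)))))
  →6  S(S(S(add(SZ, SSZ))))
  →7  S(S(S(S(add(Z, SSZ)))))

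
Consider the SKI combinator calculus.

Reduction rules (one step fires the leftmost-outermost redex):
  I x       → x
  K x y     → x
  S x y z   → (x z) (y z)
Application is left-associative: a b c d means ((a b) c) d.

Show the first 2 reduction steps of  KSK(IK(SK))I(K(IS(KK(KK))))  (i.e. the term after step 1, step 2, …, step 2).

Answer: after 2 steps: IK(SK)(K(IS(KK(KK))))(I(K(IS(KK(KK)))))

Derivation:
  start: KSK(IK(SK))I(K(IS(KK(KK))))
  step 1: S(IK(SK))I(K(IS(KK(KK))))
  step 2: IK(SK)(K(IS(KK(KK))))(I(K(IS(KK(KK)))))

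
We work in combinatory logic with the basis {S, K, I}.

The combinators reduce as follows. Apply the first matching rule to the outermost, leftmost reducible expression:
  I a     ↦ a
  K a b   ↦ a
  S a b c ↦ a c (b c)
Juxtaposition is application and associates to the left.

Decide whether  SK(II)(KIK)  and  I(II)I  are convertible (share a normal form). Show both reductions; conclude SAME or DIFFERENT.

Answer: SAME — A ⇓ I, B ⇓ I

Working:
Term A:
  start: SK(II)(KIK)
  [1] K(KIK)(II(KIK))
  [2] KIK
  [3] I

Term B:
  start: I(II)I
  [1] III
  [2] II
  [3] I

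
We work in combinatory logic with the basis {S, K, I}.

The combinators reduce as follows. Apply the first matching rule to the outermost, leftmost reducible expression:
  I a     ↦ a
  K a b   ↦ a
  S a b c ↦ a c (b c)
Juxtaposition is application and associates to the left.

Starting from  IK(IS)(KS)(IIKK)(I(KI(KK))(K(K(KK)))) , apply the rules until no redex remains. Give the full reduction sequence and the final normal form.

Answer: normal form = S(KK)(K(K(KK)))  (in 8 steps)

Reduction:
  start: IK(IS)(KS)(IIKK)(I(KI(KK))(K(K(KK))))
  step 1: K(IS)(KS)(IIKK)(I(KI(KK))(K(K(KK))))
  step 2: IS(IIKK)(I(KI(KK))(K(K(KK))))
  step 3: S(IIKK)(I(KI(KK))(K(K(KK))))
  step 4: S(IKK)(I(KI(KK))(K(K(KK))))
  step 5: S(KK)(I(KI(KK))(K(K(KK))))
  step 6: S(KK)(KI(KK)(K(K(KK))))
  step 7: S(KK)(I(K(K(KK))))
  step 8: S(KK)(K(K(KK)))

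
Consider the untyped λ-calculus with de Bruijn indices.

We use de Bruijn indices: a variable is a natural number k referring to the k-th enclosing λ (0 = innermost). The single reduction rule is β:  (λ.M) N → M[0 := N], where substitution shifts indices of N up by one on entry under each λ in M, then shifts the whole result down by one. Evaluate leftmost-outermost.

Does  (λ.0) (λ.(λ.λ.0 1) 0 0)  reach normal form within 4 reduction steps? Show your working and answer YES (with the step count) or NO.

  start: (λ.0) (λ.(λ.λ.0 1) 0 0)
  step 1: λ.(λ.λ.0 1) 0 0
  step 2: λ.(λ.0 1) 0
  step 3: λ.0 0

Answer: YES — reaches normal form λ.0 0 in 3 ≤ 4 steps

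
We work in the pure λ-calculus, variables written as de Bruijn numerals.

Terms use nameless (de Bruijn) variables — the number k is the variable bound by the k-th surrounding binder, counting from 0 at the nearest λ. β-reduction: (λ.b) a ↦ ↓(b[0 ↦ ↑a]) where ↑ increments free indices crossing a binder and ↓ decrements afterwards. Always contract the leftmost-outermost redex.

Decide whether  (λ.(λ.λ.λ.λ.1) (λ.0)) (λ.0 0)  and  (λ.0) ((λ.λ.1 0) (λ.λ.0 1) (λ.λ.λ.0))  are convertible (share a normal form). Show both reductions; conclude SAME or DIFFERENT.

Answer: DIFFERENT — A ⇓ λ.λ.λ.1, B ⇓ λ.0 (λ.λ.λ.0)

Reduction:
Term A:
  start: (λ.(λ.λ.λ.λ.1) (λ.0)) (λ.0 0)
  →1  (λ.λ.λ.λ.1) (λ.0)
  →2  λ.λ.λ.1

Term B:
  start: (λ.0) ((λ.λ.1 0) (λ.λ.0 1) (λ.λ.λ.0))
  →1  (λ.λ.1 0) (λ.λ.0 1) (λ.λ.λ.0)
  →2  (λ.(λ.λ.0 1) 0) (λ.λ.λ.0)
  →3  (λ.λ.0 1) (λ.λ.λ.0)
  →4  λ.0 (λ.λ.λ.0)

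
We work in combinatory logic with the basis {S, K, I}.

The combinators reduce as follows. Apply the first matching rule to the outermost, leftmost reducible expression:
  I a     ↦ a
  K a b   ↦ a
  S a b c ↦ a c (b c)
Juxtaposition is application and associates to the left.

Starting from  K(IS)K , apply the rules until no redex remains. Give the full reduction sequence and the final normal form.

  start: K(IS)K
  [1] IS
  [2] S

Answer: normal form = S  (in 2 steps)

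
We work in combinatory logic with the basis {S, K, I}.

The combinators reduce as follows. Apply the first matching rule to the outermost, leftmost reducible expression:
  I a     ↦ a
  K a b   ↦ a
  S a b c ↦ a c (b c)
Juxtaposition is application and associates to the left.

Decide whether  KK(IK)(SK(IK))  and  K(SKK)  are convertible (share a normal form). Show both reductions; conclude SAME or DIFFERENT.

Term A:
  start: KK(IK)(SK(IK))
  →1  K(SK(IK))
  →2  K(SKK)

Term B:
  start: K(SKK)

Answer: SAME — A ⇓ K(SKK), B ⇓ K(SKK)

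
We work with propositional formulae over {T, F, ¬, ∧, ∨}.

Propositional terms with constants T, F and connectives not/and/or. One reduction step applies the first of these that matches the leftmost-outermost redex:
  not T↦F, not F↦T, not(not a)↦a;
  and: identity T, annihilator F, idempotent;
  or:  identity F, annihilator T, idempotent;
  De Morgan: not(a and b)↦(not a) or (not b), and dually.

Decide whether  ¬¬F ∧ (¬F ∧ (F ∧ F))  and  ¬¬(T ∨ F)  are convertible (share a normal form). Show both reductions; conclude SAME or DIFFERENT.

Answer: DIFFERENT — A ⇓ F, B ⇓ T

Derivation:
Term A:
  start: ¬¬F ∧ (¬F ∧ (F ∧ F))
  [1] F ∧ (¬F ∧ (F ∧ F))
  [2] F

Term B:
  start: ¬¬(T ∨ F)
  [1] T ∨ F
  [2] T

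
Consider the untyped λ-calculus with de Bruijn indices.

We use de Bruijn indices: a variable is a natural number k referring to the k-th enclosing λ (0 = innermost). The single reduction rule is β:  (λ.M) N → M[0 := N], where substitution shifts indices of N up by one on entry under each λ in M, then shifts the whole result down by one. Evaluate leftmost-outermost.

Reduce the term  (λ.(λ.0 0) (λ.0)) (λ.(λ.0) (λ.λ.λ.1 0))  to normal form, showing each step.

Answer: normal form = λ.0  (in 3 steps)

Reduction:
  start: (λ.(λ.0 0) (λ.0)) (λ.(λ.0) (λ.λ.λ.1 0))
  →1  (λ.0 0) (λ.0)
  →2  (λ.0) (λ.0)
  →3  λ.0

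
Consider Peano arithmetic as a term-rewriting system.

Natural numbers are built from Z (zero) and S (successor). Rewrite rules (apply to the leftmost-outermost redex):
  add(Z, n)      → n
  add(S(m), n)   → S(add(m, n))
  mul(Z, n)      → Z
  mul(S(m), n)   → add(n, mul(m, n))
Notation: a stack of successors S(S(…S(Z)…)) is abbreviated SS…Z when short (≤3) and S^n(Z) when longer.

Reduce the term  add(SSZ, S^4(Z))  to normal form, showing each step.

Answer: normal form = S^6(Z)  (in 3 steps)

Reduction:
  start: add(SSZ, S^4(Z))
  →1  S(add(SZ, S^4(Z)))
  →2  S(S(add(Z, S^4(Z))))
  →3  S^6(Z)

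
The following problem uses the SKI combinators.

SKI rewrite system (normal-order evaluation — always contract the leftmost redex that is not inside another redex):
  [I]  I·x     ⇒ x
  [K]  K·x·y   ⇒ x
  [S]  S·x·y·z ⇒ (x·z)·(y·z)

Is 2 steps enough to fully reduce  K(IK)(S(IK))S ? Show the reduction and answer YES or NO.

Answer: YES — reaches normal form KS in 2 ≤ 2 steps

Working:
  start: K(IK)(S(IK))S
  →1  IKS
  →2  KS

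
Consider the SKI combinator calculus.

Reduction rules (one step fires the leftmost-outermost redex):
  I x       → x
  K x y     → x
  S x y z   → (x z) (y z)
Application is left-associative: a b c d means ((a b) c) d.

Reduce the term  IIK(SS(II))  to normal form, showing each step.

Answer: normal form = K(SSI)  (in 3 steps)

Reduction:
  start: IIK(SS(II))
  step 1: IK(SS(II))
  step 2: K(SS(II))
  step 3: K(SSI)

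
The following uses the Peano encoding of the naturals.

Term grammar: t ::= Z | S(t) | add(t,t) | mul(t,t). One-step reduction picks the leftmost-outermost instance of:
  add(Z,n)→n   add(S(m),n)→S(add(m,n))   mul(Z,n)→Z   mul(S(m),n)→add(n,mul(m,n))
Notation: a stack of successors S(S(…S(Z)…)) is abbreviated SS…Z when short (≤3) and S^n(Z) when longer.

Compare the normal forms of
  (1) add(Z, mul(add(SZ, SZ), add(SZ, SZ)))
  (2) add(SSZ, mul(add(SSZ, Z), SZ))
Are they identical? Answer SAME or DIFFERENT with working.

Term A:
  start: add(Z, mul(add(SZ, SZ), add(SZ, SZ)))
  →1  mul(add(SZ, SZ), add(SZ, SZ))
  →2  mul(S(add(Z, SZ)), add(SZ, SZ))
  →3  add(add(SZ, SZ), mul(add(Z, SZ), add(SZ, SZ)))
  →4  add(S(add(Z, SZ)), mul(add(Z, SZ), add(SZ, SZ)))
  →5  S(add(add(Z, SZ), mul(add(Z, SZ), add(SZ, SZ))))
  →6  S(add(SZ, mul(add(Z, SZ), add(SZ, SZ))))
  →7  S(S(add(Z, mul(add(Z, SZ), add(SZ, SZ)))))
  →8  S(S(mul(add(Z, SZ), add(SZ, SZ))))
  →9  S(S(mul(SZ, add(SZ, SZ))))
  →10  S(S(add(add(SZ, SZ), mul(Z, add(SZ, SZ)))))
  →11  S(S(add(S(add(Z, SZ)), mul(Z, add(SZ, SZ)))))
  →12  S(S(S(add(add(Z, SZ), mul(Z, add(SZ, SZ))))))
  →13  S(S(S(add(SZ, mul(Z, add(SZ, SZ))))))
  →14  S(S(S(S(add(Z, mul(Z, add(SZ, SZ)))))))
  →15  S(S(S(S(mul(Z, add(SZ, SZ))))))
  →16  S^4(Z)

Term B:
  start: add(SSZ, mul(add(SSZ, Z), SZ))
  →1  S(add(SZ, mul(add(SSZ, Z), SZ)))
  →2  S(S(add(Z, mul(add(SSZ, Z), SZ))))
  →3  S(S(mul(add(SSZ, Z), SZ)))
  →4  S(S(mul(S(add(SZ, Z)), SZ)))
  →5  S(S(add(SZ, mul(add(SZ, Z), SZ))))
  →6  S(S(S(add(Z, mul(add(SZ, Z), SZ)))))
  →7  S(S(S(mul(add(SZ, Z), SZ))))
  →8  S(S(S(mul(S(add(Z, Z)), SZ))))
  →9  S(S(S(add(SZ, mul(add(Z, Z), SZ)))))
  →10  S(S(S(S(add(Z, mul(add(Z, Z), SZ))))))
  →11  S(S(S(S(mul(add(Z, Z), SZ)))))
  →12  S(S(S(S(mul(Z, SZ)))))
  →13  S^4(Z)

Answer: SAME — A ⇓ S^4(Z), B ⇓ S^4(Z)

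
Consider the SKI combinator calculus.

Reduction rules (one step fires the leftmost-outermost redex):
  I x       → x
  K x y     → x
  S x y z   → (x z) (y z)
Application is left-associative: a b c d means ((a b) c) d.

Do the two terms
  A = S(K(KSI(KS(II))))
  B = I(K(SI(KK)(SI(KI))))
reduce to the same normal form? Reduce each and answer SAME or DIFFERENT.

Term A:
  start: S(K(KSI(KS(II))))
  [1] S(K(S(KS(II))))
  [2] S(K(SS))

Term B:
  start: I(K(SI(KK)(SI(KI))))
  [1] K(SI(KK)(SI(KI)))
  [2] K(I(SI(KI))(KK(SI(KI))))
  [3] K(SI(KI)(KK(SI(KI))))
  [4] K(I(KK(SI(KI)))(KI(KK(SI(KI)))))
  [5] K(KK(SI(KI))(KI(KK(SI(KI)))))
  [6] K(K(KI(KK(SI(KI)))))
  [7] K(KI)

Answer: DIFFERENT — A ⇓ S(K(SS)), B ⇓ K(KI)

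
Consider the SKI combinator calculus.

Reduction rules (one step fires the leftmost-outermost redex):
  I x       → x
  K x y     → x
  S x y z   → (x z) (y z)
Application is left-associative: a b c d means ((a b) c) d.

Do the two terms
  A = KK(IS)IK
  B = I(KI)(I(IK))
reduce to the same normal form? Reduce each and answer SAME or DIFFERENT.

Term A:
  start: KK(IS)IK
  [1] KIK
  [2] I

Term B:
  start: I(KI)(I(IK))
  [1] KI(I(IK))
  [2] I

Answer: SAME — A ⇓ I, B ⇓ I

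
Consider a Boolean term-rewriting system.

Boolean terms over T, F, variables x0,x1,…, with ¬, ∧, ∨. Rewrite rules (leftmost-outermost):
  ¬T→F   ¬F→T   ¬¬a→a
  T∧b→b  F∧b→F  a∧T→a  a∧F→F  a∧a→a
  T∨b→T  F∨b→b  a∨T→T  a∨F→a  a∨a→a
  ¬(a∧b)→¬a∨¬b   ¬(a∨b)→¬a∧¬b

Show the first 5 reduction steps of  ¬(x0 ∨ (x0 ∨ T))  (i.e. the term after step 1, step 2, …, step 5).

Answer: after 5 steps: F

Working:
  start: ¬(x0 ∨ (x0 ∨ T))
  →1  ¬x0 ∧ ¬(x0 ∨ T)
  →2  ¬x0 ∧ (¬x0 ∧ ¬T)
  →3  ¬x0 ∧ (¬x0 ∧ F)
  →4  ¬x0 ∧ F
  →5  F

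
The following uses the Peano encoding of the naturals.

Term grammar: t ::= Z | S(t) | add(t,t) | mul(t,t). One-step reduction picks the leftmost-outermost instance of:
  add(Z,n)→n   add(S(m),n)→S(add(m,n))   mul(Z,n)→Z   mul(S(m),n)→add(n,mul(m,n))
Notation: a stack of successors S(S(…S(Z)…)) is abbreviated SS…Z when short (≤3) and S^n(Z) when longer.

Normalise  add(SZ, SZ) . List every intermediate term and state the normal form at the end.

  start: add(SZ, SZ)
  [1] S(add(Z, SZ))
  [2] SSZ

Answer: normal form = SSZ  (in 2 steps)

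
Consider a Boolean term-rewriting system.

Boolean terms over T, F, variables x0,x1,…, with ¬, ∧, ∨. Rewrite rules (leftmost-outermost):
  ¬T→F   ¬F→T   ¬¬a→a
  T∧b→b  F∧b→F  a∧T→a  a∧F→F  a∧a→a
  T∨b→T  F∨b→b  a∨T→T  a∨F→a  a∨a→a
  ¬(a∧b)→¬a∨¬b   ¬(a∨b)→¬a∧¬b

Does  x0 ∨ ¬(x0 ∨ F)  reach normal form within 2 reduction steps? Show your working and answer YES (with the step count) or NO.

  start: x0 ∨ ¬(x0 ∨ F)
  step 1: x0 ∨ (¬x0 ∧ ¬F)
  step 2: x0 ∨ (¬x0 ∧ T)

Answer: NO — after 2 steps the term is x0 ∨ (¬x0 ∧ T), not yet normal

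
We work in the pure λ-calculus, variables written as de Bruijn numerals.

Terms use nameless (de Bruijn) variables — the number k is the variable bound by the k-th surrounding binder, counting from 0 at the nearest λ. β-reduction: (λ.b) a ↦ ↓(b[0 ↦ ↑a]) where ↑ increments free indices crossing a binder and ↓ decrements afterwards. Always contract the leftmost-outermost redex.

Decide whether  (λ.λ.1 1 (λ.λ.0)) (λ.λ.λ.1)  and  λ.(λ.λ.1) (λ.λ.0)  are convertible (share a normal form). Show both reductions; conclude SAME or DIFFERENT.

Term A:
  start: (λ.λ.1 1 (λ.λ.0)) (λ.λ.λ.1)
  step 1: λ.(λ.λ.λ.1) (λ.λ.λ.1) (λ.λ.0)
  step 2: λ.(λ.λ.1) (λ.λ.0)
  step 3: λ.λ.λ.λ.0

Term B:
  start: λ.(λ.λ.1) (λ.λ.0)
  step 1: λ.λ.λ.λ.0

Answer: SAME — A ⇓ λ.λ.λ.λ.0, B ⇓ λ.λ.λ.λ.0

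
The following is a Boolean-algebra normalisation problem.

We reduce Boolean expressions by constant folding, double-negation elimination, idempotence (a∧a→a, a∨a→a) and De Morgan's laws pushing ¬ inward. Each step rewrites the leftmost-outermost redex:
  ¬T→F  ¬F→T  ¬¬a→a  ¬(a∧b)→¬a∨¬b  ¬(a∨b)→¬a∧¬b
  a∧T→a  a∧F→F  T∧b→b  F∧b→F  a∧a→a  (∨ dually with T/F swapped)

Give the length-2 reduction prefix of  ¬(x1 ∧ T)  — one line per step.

Answer: after 2 steps: ¬x1 ∨ F

Reduction:
  start: ¬(x1 ∧ T)
  →1  ¬x1 ∨ ¬T
  →2  ¬x1 ∨ F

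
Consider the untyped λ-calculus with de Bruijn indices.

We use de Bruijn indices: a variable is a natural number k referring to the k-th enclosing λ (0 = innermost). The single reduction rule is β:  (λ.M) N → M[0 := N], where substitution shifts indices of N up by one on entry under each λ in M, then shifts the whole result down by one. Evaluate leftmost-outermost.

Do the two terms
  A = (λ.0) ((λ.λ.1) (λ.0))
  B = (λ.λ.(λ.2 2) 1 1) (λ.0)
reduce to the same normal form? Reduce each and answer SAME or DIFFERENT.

Term A:
  start: (λ.0) ((λ.λ.1) (λ.0))
  →1  (λ.λ.1) (λ.0)
  →2  λ.λ.0

Term B:
  start: (λ.λ.(λ.2 2) 1 1) (λ.0)
  →1  λ.(λ.(λ.0) (λ.0)) (λ.0) (λ.0)
  →2  λ.(λ.0) (λ.0) (λ.0)
  →3  λ.(λ.0) (λ.0)
  →4  λ.λ.0

Answer: SAME — A ⇓ λ.λ.0, B ⇓ λ.λ.0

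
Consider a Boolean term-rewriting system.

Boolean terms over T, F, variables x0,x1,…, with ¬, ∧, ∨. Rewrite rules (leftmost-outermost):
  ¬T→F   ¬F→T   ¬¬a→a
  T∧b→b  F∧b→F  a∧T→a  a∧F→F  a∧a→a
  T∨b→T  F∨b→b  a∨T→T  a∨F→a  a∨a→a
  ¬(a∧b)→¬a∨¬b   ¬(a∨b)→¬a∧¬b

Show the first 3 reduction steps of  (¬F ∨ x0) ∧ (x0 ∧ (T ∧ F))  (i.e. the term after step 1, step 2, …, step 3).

  start: (¬F ∨ x0) ∧ (x0 ∧ (T ∧ F))
  →1  (T ∨ x0) ∧ (x0 ∧ (T ∧ F))
  →2  T ∧ (x0 ∧ (T ∧ F))
  →3  x0 ∧ (T ∧ F)

Answer: after 3 steps: x0 ∧ (T ∧ F)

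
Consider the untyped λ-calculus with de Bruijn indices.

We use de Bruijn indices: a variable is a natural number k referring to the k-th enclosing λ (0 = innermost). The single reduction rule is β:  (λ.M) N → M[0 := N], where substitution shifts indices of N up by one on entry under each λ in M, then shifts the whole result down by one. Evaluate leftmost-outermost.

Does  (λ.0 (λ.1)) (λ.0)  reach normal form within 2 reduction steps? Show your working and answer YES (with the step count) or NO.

Answer: YES — reaches normal form λ.λ.0 in 2 ≤ 2 steps

Working:
  start: (λ.0 (λ.1)) (λ.0)
  step 1: (λ.0) (λ.λ.0)
  step 2: λ.λ.0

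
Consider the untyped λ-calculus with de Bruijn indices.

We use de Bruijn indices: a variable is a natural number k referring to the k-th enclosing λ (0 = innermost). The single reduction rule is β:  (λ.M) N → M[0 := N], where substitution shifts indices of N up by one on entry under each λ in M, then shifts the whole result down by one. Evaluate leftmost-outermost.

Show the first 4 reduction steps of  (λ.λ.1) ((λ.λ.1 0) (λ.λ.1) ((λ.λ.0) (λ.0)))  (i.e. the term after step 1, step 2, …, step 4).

  start: (λ.λ.1) ((λ.λ.1 0) (λ.λ.1) ((λ.λ.0) (λ.0)))
  step 1: λ.(λ.λ.1 0) (λ.λ.1) ((λ.λ.0) (λ.0))
  step 2: λ.(λ.(λ.λ.1) 0) ((λ.λ.0) (λ.0))
  step 3: λ.(λ.λ.1) ((λ.λ.0) (λ.0))
  step 4: λ.λ.(λ.λ.0) (λ.0)

Answer: after 4 steps: λ.λ.(λ.λ.0) (λ.0)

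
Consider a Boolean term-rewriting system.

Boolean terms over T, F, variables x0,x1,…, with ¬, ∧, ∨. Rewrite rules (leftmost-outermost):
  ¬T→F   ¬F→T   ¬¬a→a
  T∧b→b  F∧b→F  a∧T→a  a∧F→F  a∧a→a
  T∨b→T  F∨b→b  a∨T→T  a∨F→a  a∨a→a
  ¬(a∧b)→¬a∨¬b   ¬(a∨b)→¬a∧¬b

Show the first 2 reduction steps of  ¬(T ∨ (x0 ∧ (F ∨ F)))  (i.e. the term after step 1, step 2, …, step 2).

  start: ¬(T ∨ (x0 ∧ (F ∨ F)))
  [1] ¬T ∧ ¬(x0 ∧ (F ∨ F))
  [2] F ∧ ¬(x0 ∧ (F ∨ F))

Answer: after 2 steps: F ∧ ¬(x0 ∧ (F ∨ F))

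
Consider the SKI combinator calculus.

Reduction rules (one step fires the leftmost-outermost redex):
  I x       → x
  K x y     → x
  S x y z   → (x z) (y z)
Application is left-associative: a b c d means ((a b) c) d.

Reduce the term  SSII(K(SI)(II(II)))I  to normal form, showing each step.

Answer: normal form = SII  (in 10 steps)

Derivation:
  start: SSII(K(SI)(II(II)))I
  →1  SI(II)(K(SI)(II(II)))I
  →2  I(K(SI)(II(II)))(II(K(SI)(II(II))))I
  →3  K(SI)(II(II))(II(K(SI)(II(II))))I
  →4  SI(II(K(SI)(II(II))))I
  →5  II(II(K(SI)(II(II)))I)
  →6  I(II(K(SI)(II(II)))I)
  →7  II(K(SI)(II(II)))I
  →8  I(K(SI)(II(II)))I
  →9  K(SI)(II(II))I
  →10  SII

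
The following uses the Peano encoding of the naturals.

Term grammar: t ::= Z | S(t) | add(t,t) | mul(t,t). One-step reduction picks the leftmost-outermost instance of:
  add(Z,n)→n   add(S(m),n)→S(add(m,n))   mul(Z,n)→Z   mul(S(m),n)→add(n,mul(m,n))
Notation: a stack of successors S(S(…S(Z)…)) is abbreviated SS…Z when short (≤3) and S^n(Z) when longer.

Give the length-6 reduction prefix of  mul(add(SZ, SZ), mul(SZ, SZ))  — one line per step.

  start: mul(add(SZ, SZ), mul(SZ, SZ))
  →1  mul(S(add(Z, SZ)), mul(SZ, SZ))
  →2  add(mul(SZ, SZ), mul(add(Z, SZ), mul(SZ, SZ)))
  →3  add(add(SZ, mul(Z, SZ)), mul(add(Z, SZ), mul(SZ, SZ)))
  →4  add(S(add(Z, mul(Z, SZ))), mul(add(Z, SZ), mul(SZ, SZ)))
  →5  S(add(add(Z, mul(Z, SZ)), mul(add(Z, SZ), mul(SZ, SZ))))
  →6  S(add(mul(Z, SZ), mul(add(Z, SZ), mul(SZ, SZ))))

Answer: after 6 steps: S(add(mul(Z, SZ), mul(add(Z, SZ), mul(SZ, SZ))))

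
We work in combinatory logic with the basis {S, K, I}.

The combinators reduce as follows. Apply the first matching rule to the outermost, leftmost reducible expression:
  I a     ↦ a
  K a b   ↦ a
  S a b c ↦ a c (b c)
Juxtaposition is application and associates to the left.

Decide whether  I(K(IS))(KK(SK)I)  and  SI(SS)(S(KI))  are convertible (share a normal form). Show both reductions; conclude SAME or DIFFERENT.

Term A:
  start: I(K(IS))(KK(SK)I)
  [1] K(IS)(KK(SK)I)
  [2] IS
  [3] S

Term B:
  start: SI(SS)(S(KI))
  [1] I(S(KI))(SS(S(KI)))
  [2] S(KI)(SS(S(KI)))

Answer: DIFFERENT — A ⇓ S, B ⇓ S(KI)(SS(S(KI)))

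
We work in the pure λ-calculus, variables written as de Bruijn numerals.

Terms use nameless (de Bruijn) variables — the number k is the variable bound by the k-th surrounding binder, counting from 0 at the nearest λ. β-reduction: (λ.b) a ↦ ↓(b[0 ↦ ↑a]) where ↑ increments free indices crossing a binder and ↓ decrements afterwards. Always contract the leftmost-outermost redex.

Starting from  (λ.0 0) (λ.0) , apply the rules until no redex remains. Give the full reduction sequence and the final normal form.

Answer: normal form = λ.0  (in 2 steps)

Working:
  start: (λ.0 0) (λ.0)
  [1] (λ.0) (λ.0)
  [2] λ.0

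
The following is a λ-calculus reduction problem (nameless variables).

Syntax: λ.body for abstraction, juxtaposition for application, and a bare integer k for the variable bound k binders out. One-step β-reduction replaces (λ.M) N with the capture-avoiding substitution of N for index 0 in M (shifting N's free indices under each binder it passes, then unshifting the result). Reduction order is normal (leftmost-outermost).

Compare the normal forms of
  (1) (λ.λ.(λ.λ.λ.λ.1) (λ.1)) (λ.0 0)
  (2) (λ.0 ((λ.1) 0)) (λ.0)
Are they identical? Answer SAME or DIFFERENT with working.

Answer: DIFFERENT — A ⇓ λ.λ.λ.λ.1, B ⇓ λ.0

Derivation:
Term A:
  start: (λ.λ.(λ.λ.λ.λ.1) (λ.1)) (λ.0 0)
  →1  λ.(λ.λ.λ.λ.1) (λ.1)
  →2  λ.λ.λ.λ.1

Term B:
  start: (λ.0 ((λ.1) 0)) (λ.0)
  →1  (λ.0) ((λ.λ.0) (λ.0))
  →2  (λ.λ.0) (λ.0)
  →3  λ.0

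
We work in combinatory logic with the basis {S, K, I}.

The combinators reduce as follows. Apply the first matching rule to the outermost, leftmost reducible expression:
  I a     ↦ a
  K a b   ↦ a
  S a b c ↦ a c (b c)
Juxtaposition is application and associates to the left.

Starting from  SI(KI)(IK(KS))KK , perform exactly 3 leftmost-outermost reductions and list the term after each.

Answer: after 3 steps: K(KS)(KI(IK(KS)))KK

Reduction:
  start: SI(KI)(IK(KS))KK
  step 1: I(IK(KS))(KI(IK(KS)))KK
  step 2: IK(KS)(KI(IK(KS)))KK
  step 3: K(KS)(KI(IK(KS)))KK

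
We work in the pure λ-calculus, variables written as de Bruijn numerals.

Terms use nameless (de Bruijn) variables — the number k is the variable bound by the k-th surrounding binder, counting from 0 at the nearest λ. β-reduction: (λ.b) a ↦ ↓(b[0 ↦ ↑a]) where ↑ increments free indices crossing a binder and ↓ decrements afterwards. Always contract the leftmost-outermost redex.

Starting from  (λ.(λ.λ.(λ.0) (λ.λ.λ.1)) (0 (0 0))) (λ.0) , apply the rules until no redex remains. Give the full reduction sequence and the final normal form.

  start: (λ.(λ.λ.(λ.0) (λ.λ.λ.1)) (0 (0 0))) (λ.0)
  [1] (λ.λ.(λ.0) (λ.λ.λ.1)) ((λ.0) ((λ.0) (λ.0)))
  [2] λ.(λ.0) (λ.λ.λ.1)
  [3] λ.λ.λ.λ.1

Answer: normal form = λ.λ.λ.λ.1  (in 3 steps)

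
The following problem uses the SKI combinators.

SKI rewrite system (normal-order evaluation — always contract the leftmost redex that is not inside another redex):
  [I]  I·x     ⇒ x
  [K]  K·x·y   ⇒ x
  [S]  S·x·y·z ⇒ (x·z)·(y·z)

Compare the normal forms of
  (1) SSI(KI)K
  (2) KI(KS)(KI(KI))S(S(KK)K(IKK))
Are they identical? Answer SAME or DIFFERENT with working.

Term A:
  start: SSI(KI)K
  [1] S(KI)(I(KI))K
  [2] KIK(I(KI)K)
  [3] I(I(KI)K)
  [4] I(KI)K
  [5] KIK
  [6] I

Term B:
  start: KI(KS)(KI(KI))S(S(KK)K(IKK))
  [1] I(KI(KI))S(S(KK)K(IKK))
  [2] KI(KI)S(S(KK)K(IKK))
  [3] IS(S(KK)K(IKK))
  [4] S(S(KK)K(IKK))
  [5] S(KK(IKK)(K(IKK)))
  [6] S(K(K(IKK)))
  [7] S(K(K(KK)))

Answer: DIFFERENT — A ⇓ I, B ⇓ S(K(K(KK)))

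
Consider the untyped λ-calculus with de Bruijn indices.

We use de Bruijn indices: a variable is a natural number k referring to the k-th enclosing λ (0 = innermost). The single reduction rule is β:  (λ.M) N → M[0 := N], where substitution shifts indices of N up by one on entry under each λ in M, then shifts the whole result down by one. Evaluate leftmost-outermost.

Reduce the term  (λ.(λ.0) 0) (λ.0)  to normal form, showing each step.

  start: (λ.(λ.0) 0) (λ.0)
  →1  (λ.0) (λ.0)
  →2  λ.0

Answer: normal form = λ.0  (in 2 steps)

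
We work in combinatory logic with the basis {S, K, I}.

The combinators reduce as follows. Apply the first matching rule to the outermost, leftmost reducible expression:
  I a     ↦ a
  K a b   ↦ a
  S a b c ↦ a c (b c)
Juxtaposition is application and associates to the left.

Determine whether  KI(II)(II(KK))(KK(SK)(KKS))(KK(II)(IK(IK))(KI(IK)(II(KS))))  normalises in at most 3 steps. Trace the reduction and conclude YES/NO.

Answer: NO — after 3 steps the term is I(KK)(KK(SK)(KKS))(KK(II)(IK(IK))(KI(IK)(II(KS)))), not yet normal

Working:
  start: KI(II)(II(KK))(KK(SK)(KKS))(KK(II)(IK(IK))(KI(IK)(II(KS))))
  step 1: I(II(KK))(KK(SK)(KKS))(KK(II)(IK(IK))(KI(IK)(II(KS))))
  step 2: II(KK)(KK(SK)(KKS))(KK(II)(IK(IK))(KI(IK)(II(KS))))
  step 3: I(KK)(KK(SK)(KKS))(KK(II)(IK(IK))(KI(IK)(II(KS))))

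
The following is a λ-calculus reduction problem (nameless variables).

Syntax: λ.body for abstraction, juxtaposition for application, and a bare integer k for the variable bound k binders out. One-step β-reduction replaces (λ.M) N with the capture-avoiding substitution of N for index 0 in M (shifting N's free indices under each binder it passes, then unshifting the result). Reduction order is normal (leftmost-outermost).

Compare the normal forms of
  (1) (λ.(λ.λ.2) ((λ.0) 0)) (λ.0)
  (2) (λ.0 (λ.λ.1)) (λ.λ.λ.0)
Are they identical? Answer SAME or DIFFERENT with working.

Term A:
  start: (λ.(λ.λ.2) ((λ.0) 0)) (λ.0)
  step 1: (λ.λ.λ.0) ((λ.0) (λ.0))
  step 2: λ.λ.0

Term B:
  start: (λ.0 (λ.λ.1)) (λ.λ.λ.0)
  step 1: (λ.λ.λ.0) (λ.λ.1)
  step 2: λ.λ.0

Answer: SAME — A ⇓ λ.λ.0, B ⇓ λ.λ.0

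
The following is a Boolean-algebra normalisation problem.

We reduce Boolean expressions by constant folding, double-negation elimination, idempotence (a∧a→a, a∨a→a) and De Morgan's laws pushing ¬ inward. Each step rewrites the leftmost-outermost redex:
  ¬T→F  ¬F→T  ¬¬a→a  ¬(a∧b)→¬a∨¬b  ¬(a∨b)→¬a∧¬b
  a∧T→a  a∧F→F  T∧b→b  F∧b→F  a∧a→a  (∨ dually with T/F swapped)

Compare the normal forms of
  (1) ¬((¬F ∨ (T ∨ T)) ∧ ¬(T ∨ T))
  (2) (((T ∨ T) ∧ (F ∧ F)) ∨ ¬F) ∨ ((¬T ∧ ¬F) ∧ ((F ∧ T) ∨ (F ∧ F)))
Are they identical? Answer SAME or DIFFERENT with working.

Term A:
  start: ¬((¬F ∨ (T ∨ T)) ∧ ¬(T ∨ T))
  [1] ¬(¬F ∨ (T ∨ T)) ∨ ¬¬(T ∨ T)
  [2] (¬¬F ∧ ¬(T ∨ T)) ∨ ¬¬(T ∨ T)
  [3] (F ∧ ¬(T ∨ T)) ∨ ¬¬(T ∨ T)
  [4] F ∨ ¬¬(T ∨ T)
  [5] ¬¬(T ∨ T)
  [6] T ∨ T
  [7] T

Term B:
  start: (((T ∨ T) ∧ (F ∧ F)) ∨ ¬F) ∨ ((¬T ∧ ¬F) ∧ ((F ∧ T) ∨ (F ∧ F)))
  [1] ((T ∧ (F ∧ F)) ∨ ¬F) ∨ ((¬T ∧ ¬F) ∧ ((F ∧ T) ∨ (F ∧ F)))
  [2] ((F ∧ F) ∨ ¬F) ∨ ((¬T ∧ ¬F) ∧ ((F ∧ T) ∨ (F ∧ F)))
  [3] (F ∨ ¬F) ∨ ((¬T ∧ ¬F) ∧ ((F ∧ T) ∨ (F ∧ F)))
  [4] ¬F ∨ ((¬T ∧ ¬F) ∧ ((F ∧ T) ∨ (F ∧ F)))
  [5] T ∨ ((¬T ∧ ¬F) ∧ ((F ∧ T) ∨ (F ∧ F)))
  [6] T

Answer: SAME — A ⇓ T, B ⇓ T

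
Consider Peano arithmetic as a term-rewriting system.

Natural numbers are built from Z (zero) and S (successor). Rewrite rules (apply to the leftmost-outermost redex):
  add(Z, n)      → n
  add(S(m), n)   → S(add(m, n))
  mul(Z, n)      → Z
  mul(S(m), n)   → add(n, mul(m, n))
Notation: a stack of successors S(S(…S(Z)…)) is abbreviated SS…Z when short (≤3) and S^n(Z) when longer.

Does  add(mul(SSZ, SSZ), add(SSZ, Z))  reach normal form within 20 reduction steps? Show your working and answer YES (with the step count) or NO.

Answer: YES — reaches normal form S^6(Z) in 17 ≤ 20 steps

Working:
  start: add(mul(SSZ, SSZ), add(SSZ, Z))
  →1  add(add(SSZ, mul(SZ, SSZ)), add(SSZ, Z))
  →2  add(S(add(SZ, mul(SZ, SSZ))), add(SSZ, Z))
  →3  S(add(add(SZ, mul(SZ, SSZ)), add(SSZ, Z)))
  →4  S(add(S(add(Z, mul(SZ, SSZ))), add(SSZ, Z)))
  →5  S(S(add(add(Z, mul(SZ, SSZ)), add(SSZ, Z))))
  →6  S(S(add(mul(SZ, SSZ), add(SSZ, Z))))
  →7  S(S(add(add(SSZ, mul(Z, SSZ)), add(SSZ, Z))))
  →8  S(S(add(S(add(SZ, mul(Z, SSZ))), add(SSZ, Z))))
  →9  S(S(S(add(add(SZ, mul(Z, SSZ)), add(SSZ, Z)))))
  →10  S(S(S(add(S(add(Z, mul(Z, SSZ))), add(SSZ, Z)))))
  →11  S(S(S(S(add(add(Z, mul(Z, SSZ)), add(SSZ, Z))))))
  →12  S(S(S(S(add(mul(Z, SSZ), add(SSZ, Z))))))
  →13  S(S(S(S(add(Z, add(SSZ, Z))))))
  →14  S(S(S(S(add(SSZ, Z)))))
  →15  S(S(S(S(S(add(SZ, Z))))))
  →16  S(S(S(S(S(S(add(Z, Z)))))))
  →17  S^6(Z)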